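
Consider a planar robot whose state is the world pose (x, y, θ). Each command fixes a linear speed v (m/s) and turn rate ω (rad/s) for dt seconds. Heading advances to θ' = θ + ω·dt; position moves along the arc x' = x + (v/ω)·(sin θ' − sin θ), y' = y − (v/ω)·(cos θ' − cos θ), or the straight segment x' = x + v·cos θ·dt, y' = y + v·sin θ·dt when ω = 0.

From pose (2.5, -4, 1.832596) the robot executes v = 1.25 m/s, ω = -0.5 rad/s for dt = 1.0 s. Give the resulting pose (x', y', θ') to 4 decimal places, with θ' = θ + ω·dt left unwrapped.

θ' = 1.8326 + -0.5·1.0 = 1.3326
R = v/ω = 1.25/-0.5 = -2.5000
x' = 2.5 + -2.5000·(sin 1.3326 − sin 1.8326) = 2.4854
y' = -4 − -2.5000·(cos 1.3326 − cos 1.8326) = -2.7631

(2.4854, -2.7631, 1.3326)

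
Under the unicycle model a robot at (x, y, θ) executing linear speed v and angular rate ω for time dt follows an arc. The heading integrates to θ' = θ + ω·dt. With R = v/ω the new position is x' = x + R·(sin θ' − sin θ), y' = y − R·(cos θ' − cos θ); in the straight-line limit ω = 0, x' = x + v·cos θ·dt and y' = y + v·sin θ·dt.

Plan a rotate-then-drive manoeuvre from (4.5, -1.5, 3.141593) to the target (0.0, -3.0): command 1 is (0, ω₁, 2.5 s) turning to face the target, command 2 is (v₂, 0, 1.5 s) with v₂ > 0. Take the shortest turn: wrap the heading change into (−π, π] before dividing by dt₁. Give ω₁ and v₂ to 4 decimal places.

ω₁ = 0.1287, v₂ = 3.1623

heading to target = atan2(-3−-1.5, 0−4.5) = -2.8198
Δθ = wrap(-2.8198 − 3.1416) = 0.3218; ω₁ = Δθ/dt₁ = 0.1287
distance = √((0−4.5)² + (-3−-1.5)²) = 4.7434; v₂ = distance/dt₂ = 3.1623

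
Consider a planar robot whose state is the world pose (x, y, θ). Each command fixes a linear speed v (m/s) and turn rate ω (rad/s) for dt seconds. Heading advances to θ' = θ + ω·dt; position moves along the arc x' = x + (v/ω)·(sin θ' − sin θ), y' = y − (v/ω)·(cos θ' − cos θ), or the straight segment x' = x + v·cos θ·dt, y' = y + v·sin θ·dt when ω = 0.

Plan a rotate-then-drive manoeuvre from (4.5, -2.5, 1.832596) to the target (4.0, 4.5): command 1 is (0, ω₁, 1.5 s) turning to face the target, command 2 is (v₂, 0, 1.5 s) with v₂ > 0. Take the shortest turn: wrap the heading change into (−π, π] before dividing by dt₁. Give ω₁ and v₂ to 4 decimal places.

heading to target = atan2(4.5−-2.5, 4−4.5) = 1.6421
Δθ = wrap(1.6421 − 1.8326) = -0.1905; ω₁ = Δθ/dt₁ = -0.1270
distance = √((4−4.5)² + (4.5−-2.5)²) = 7.0178; v₂ = distance/dt₂ = 4.6786

ω₁ = -0.1270, v₂ = 4.6786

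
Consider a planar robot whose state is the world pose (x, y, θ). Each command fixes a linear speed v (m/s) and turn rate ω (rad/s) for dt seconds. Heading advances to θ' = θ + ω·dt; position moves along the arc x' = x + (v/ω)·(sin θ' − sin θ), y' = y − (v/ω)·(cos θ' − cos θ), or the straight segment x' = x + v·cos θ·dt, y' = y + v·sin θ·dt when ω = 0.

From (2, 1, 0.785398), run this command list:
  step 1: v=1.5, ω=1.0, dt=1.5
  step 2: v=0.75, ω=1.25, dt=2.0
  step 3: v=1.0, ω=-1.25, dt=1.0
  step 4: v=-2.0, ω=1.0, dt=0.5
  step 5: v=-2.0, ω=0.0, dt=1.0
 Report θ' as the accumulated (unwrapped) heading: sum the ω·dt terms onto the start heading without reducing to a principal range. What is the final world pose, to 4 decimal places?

step 1: θ'=2.2854 (R=1.5000) → pose (2.0724, 3.0436, 2.2854)
step 2: θ'=4.7854 (R=0.6000) → pose (1.0208, 2.6067, 4.7854)
step 3: θ'=3.5354 (R=-0.8000) → pose (0.5299, 1.8096, 3.5354)
step 4: θ'=4.0354 (R=-2.0000) → pose (1.3214, 2.4036, 4.0354)
step 5: θ'=4.0354 (straight) → pose (2.5743, 3.9625, 4.0354)

(2.5743, 3.9625, 4.0354)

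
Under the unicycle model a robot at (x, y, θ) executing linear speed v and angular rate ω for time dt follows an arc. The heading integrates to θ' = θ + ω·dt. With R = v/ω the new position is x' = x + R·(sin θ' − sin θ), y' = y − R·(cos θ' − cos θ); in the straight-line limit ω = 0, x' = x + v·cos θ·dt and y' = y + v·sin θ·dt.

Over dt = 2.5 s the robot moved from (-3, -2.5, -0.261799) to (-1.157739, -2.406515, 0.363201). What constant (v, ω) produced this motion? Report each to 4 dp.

Δθ = 0.363201 − -0.261799 = 0.625000
ω = Δθ/dt = 0.625000/2.5 = 0.2500
R = Δx/(sin θ' − sin θ) = 3.0000
v = R·ω = 3.0000·0.2500 = 0.7500

v = 0.7500, ω = 0.2500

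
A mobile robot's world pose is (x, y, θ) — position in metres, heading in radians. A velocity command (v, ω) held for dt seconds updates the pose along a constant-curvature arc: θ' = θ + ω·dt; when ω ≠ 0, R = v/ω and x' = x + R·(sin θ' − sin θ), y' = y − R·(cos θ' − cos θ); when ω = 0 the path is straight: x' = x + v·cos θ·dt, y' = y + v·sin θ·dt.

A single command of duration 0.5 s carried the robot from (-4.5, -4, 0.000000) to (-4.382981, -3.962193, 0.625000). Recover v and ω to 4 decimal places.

v = 0.2500, ω = 1.2500

Δθ = 0.625000 − 0.000000 = 0.625000
ω = Δθ/dt = 0.625000/0.5 = 1.2500
R = Δx/(sin θ' − sin θ) = 0.2000
v = R·ω = 0.2000·1.2500 = 0.2500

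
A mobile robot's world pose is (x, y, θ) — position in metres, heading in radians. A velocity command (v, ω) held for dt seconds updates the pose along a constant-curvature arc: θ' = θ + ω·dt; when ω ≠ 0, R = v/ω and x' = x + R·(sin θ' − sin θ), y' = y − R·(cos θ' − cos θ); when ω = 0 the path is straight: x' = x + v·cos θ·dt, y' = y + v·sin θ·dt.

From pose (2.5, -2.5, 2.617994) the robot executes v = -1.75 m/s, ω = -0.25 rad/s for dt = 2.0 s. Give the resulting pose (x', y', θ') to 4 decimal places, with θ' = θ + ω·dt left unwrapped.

(4.9779, -4.9201, 2.1180)

θ' = 2.6180 + -0.25·2.0 = 2.1180
R = v/ω = -1.75/-0.25 = 7.0000
x' = 2.5 + 7.0000·(sin 2.1180 − sin 2.6180) = 4.9779
y' = -2.5 − 7.0000·(cos 2.1180 − cos 2.6180) = -4.9201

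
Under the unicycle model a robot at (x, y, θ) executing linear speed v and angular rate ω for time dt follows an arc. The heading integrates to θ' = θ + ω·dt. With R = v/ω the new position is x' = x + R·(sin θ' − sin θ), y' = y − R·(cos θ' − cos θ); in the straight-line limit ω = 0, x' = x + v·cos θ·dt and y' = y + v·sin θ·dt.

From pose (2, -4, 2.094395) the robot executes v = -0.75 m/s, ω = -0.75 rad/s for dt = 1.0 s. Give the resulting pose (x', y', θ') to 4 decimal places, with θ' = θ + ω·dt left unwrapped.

θ' = 2.0944 + -0.75·1.0 = 1.3444
R = v/ω = -0.75/-0.75 = 1.0000
x' = 2 + 1.0000·(sin 1.3444 − sin 2.0944) = 2.1085
y' = -4 − 1.0000·(cos 1.3444 − cos 2.0944) = -4.7245

(2.1085, -4.7245, 1.3444)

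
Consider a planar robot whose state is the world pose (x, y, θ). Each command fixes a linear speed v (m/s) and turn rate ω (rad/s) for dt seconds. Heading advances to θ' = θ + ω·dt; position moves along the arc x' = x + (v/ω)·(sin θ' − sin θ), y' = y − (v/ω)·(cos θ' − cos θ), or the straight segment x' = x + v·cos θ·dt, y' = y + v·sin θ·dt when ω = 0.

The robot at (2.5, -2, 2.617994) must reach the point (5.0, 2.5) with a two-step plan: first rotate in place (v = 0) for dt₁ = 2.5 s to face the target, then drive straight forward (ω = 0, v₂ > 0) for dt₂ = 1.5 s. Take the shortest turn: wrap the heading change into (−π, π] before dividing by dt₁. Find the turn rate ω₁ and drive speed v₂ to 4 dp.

heading to target = atan2(2.5−-2, 5−2.5) = 1.0637
Δθ = wrap(1.0637 − 2.6180) = -1.5543; ω₁ = Δθ/dt₁ = -0.6217
distance = √((5−2.5)² + (2.5−-2)²) = 5.1478; v₂ = distance/dt₂ = 3.4319

ω₁ = -0.6217, v₂ = 3.4319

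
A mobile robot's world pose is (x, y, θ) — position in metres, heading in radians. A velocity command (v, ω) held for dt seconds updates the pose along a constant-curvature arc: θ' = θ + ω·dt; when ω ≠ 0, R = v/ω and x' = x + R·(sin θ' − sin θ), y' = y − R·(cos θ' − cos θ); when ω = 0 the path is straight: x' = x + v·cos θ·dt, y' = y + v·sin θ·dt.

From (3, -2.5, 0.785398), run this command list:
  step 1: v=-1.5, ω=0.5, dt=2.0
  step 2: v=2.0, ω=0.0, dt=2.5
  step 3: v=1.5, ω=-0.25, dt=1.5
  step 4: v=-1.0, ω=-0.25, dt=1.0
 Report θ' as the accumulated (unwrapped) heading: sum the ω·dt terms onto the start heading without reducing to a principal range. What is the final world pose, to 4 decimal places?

step 1: θ'=1.7854 (R=-3.0000) → pose (2.1901, -5.2602, 1.7854)
step 2: θ'=1.7854 (straight) → pose (1.1253, -0.3749, 1.7854)
step 3: θ'=1.4104 (R=-6.0000) → pose (1.0647, 1.8611, 1.4104)
step 4: θ'=1.1604 (R=4.0000) → pose (0.7839, 0.9041, 1.1604)

(0.7839, 0.9041, 1.1604)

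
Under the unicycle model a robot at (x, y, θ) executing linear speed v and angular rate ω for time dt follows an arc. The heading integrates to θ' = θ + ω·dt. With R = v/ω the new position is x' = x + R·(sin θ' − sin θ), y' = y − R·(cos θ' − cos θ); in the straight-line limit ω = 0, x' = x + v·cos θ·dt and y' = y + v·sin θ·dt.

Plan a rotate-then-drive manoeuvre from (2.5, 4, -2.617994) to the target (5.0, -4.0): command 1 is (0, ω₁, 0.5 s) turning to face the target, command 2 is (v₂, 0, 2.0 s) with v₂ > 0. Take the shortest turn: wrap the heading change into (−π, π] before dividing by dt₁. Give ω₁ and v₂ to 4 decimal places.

ω₁ = 2.7002, v₂ = 4.1908

heading to target = atan2(-4−4, 5−2.5) = -1.2679
Δθ = wrap(-1.2679 − -2.6180) = 1.3501; ω₁ = Δθ/dt₁ = 2.7002
distance = √((5−2.5)² + (-4−4)²) = 8.3815; v₂ = distance/dt₂ = 4.1908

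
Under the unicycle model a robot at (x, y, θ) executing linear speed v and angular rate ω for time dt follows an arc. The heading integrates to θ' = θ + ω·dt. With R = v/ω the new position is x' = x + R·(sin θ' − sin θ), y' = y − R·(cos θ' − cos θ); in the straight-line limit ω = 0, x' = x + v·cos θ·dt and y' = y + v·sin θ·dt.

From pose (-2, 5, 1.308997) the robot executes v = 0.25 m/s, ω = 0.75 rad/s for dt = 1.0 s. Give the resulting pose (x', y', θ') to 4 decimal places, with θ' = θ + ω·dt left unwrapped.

(-2.0276, 5.2426, 2.0590)

θ' = 1.3090 + 0.75·1.0 = 2.0590
R = v/ω = 0.25/0.75 = 0.3333
x' = -2 + 0.3333·(sin 2.0590 − sin 1.3090) = -2.0276
y' = 5 − 0.3333·(cos 2.0590 − cos 1.3090) = 5.2426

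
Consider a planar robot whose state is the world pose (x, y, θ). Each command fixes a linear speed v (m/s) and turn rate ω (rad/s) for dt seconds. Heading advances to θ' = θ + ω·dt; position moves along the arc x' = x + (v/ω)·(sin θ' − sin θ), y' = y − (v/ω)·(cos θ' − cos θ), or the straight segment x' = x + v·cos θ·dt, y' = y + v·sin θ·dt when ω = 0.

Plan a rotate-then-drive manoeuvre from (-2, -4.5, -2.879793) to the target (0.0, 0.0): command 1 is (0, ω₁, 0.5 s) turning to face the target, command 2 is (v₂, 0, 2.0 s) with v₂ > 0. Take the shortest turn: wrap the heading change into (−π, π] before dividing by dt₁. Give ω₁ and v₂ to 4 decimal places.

ω₁ = -4.5016, v₂ = 2.4622

heading to target = atan2(0−-4.5, 0−-2) = 1.1526
Δθ = wrap(1.1526 − -2.8798) = -2.2508; ω₁ = Δθ/dt₁ = -4.5016
distance = √((0−-2)² + (0−-4.5)²) = 4.9244; v₂ = distance/dt₂ = 2.4622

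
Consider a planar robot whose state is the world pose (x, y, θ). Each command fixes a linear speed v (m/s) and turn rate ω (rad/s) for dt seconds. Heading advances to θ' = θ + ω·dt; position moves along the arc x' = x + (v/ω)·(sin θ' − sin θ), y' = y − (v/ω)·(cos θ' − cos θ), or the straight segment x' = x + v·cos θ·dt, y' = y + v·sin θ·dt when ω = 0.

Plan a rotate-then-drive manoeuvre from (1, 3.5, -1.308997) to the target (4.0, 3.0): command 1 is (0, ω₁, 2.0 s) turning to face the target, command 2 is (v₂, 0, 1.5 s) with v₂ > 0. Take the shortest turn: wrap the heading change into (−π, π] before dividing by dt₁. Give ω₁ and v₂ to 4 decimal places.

ω₁ = 0.5719, v₂ = 2.0276

heading to target = atan2(3−3.5, 4−1) = -0.1651
Δθ = wrap(-0.1651 − -1.3090) = 1.1438; ω₁ = Δθ/dt₁ = 0.5719
distance = √((4−1)² + (3−3.5)²) = 3.0414; v₂ = distance/dt₂ = 2.0276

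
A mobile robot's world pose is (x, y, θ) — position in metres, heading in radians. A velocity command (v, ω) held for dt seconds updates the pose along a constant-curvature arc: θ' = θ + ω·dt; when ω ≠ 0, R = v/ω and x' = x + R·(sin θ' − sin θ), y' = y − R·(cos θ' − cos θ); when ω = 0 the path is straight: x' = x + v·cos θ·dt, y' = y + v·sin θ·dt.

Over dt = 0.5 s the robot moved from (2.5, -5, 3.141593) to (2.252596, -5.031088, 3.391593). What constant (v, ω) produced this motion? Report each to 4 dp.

Δθ = 3.391593 − 3.141593 = 0.250000
ω = Δθ/dt = 0.250000/0.5 = 0.5000
R = Δx/(sin θ' − sin θ) = 1.0000
v = R·ω = 1.0000·0.5000 = 0.5000

v = 0.5000, ω = 0.5000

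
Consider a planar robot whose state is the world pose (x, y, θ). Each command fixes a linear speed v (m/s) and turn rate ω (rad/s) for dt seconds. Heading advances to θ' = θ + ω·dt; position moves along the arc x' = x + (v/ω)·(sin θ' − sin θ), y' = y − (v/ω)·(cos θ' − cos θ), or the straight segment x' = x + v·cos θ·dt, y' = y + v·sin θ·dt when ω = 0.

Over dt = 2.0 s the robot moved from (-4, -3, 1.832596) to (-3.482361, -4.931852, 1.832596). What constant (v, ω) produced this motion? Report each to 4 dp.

v = -1.0000, ω = 0.0000

Δθ = 1.832596 − 1.832596 = 0.000000
ω = Δθ/dt = 0.000000/2.0 = 0.0000
ω = 0 → v = (Δx·cos θ + Δy·sin θ)/dt = -1.0000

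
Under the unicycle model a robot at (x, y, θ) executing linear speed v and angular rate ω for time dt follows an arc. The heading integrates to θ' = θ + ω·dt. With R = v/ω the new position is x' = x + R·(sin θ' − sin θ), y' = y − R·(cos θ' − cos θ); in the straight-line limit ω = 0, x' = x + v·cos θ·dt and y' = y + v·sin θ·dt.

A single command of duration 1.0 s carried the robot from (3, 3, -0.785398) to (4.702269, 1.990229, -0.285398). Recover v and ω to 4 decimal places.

Δθ = -0.285398 − -0.785398 = 0.500000
ω = Δθ/dt = 0.500000/1.0 = 0.5000
R = Δx/(sin θ' − sin θ) = 4.0000
v = R·ω = 4.0000·0.5000 = 2.0000

v = 2.0000, ω = 0.5000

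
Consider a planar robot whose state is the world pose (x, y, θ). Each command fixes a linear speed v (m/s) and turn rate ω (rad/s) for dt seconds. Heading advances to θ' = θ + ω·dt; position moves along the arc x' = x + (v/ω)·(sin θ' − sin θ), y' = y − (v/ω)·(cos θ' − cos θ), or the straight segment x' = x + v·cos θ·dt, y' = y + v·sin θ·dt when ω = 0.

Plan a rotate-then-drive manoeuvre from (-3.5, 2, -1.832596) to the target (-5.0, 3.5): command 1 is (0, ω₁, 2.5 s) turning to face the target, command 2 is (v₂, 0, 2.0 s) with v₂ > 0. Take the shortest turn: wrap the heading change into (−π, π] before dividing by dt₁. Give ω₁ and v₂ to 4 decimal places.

heading to target = atan2(3.5−2, -5−-3.5) = 2.3562
Δθ = wrap(2.3562 − -1.8326) = -2.0944; ω₁ = Δθ/dt₁ = -0.8378
distance = √((-5−-3.5)² + (3.5−2)²) = 2.1213; v₂ = distance/dt₂ = 1.0607

ω₁ = -0.8378, v₂ = 1.0607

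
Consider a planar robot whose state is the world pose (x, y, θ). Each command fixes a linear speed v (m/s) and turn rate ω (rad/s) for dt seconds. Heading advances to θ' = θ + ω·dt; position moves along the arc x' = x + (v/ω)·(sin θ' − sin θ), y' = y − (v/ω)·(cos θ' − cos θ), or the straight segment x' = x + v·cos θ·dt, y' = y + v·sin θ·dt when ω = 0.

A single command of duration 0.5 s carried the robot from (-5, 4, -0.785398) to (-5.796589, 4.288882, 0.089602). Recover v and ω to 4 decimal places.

v = -1.7500, ω = 1.7500

Δθ = 0.089602 − -0.785398 = 0.875000
ω = Δθ/dt = 0.875000/0.5 = 1.7500
R = Δx/(sin θ' − sin θ) = -1.0000
v = R·ω = -1.0000·1.7500 = -1.7500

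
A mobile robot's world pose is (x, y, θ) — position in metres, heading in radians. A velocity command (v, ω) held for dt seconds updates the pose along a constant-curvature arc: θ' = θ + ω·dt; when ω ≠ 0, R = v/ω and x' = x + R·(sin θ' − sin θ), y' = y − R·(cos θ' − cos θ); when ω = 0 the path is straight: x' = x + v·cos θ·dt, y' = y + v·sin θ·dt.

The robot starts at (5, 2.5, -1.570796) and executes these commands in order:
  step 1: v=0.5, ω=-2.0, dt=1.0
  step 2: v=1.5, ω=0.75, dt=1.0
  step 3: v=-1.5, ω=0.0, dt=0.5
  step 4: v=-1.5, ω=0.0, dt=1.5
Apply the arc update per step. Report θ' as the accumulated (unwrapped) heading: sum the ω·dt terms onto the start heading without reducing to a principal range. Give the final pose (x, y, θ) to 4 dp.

step 1: θ'=-3.5708 (R=-0.2500) → pose (4.6460, 2.2727, -3.5708)
step 2: θ'=-2.8208 (R=2.0000) → pose (3.1830, 2.3520, -2.8208)
step 3: θ'=-2.8208 (straight) → pose (3.8948, 2.5885, -2.8208)
step 4: θ'=-2.8208 (straight) → pose (6.0300, 3.2980, -2.8208)

(6.0300, 3.2980, -2.8208)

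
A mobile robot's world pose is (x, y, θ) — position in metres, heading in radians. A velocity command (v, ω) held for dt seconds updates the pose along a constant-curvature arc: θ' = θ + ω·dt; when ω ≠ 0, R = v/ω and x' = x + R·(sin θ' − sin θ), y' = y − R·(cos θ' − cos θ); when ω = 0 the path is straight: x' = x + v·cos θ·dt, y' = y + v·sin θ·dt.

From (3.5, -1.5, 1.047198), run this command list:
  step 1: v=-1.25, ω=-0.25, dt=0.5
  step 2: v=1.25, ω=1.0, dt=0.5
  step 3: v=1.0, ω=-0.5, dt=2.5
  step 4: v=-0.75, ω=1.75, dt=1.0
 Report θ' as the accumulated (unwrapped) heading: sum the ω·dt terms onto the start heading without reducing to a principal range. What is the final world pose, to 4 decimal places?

(4.7009, -0.3458, 1.9222)

step 1: θ'=0.9222 (R=5.0000) → pose (3.1545, -2.0204, 0.9222)
step 2: θ'=1.4222 (R=1.2500) → pose (3.3946, -1.4503, 1.4222)
step 3: θ'=0.1722 (R=-2.0000) → pose (5.0299, 0.2240, 0.1722)
step 4: θ'=1.9222 (R=-0.4286) → pose (4.7009, -0.3458, 1.9222)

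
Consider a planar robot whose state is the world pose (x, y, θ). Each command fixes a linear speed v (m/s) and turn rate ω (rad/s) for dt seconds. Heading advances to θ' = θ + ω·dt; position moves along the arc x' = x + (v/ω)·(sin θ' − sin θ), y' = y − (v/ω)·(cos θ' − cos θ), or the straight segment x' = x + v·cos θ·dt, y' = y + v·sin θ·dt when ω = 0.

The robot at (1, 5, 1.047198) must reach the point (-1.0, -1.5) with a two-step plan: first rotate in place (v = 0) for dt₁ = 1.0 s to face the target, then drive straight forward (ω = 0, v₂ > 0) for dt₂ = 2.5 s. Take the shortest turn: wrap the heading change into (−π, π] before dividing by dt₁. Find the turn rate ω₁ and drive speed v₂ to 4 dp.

heading to target = atan2(-1.5−5, -1−1) = -1.8693
Δθ = wrap(-1.8693 − 1.0472) = -2.9165; ω₁ = Δθ/dt₁ = -2.9165
distance = √((-1−1)² + (-1.5−5)²) = 6.8007; v₂ = distance/dt₂ = 2.7203

ω₁ = -2.9165, v₂ = 2.7203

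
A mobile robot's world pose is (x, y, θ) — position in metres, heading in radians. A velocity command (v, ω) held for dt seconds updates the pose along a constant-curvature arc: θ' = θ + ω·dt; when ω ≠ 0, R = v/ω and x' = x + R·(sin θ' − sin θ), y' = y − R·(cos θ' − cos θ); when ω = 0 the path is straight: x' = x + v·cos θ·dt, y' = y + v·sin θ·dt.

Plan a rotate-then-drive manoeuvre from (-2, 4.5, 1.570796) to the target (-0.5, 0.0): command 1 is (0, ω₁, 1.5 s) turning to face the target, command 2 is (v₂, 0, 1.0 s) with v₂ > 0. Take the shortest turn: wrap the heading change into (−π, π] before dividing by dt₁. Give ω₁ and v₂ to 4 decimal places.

heading to target = atan2(0−4.5, -0.5−-2) = -1.2490
Δθ = wrap(-1.2490 − 1.5708) = -2.8198; ω₁ = Δθ/dt₁ = -1.8799
distance = √((-0.5−-2)² + (0−4.5)²) = 4.7434; v₂ = distance/dt₂ = 4.7434

ω₁ = -1.8799, v₂ = 4.7434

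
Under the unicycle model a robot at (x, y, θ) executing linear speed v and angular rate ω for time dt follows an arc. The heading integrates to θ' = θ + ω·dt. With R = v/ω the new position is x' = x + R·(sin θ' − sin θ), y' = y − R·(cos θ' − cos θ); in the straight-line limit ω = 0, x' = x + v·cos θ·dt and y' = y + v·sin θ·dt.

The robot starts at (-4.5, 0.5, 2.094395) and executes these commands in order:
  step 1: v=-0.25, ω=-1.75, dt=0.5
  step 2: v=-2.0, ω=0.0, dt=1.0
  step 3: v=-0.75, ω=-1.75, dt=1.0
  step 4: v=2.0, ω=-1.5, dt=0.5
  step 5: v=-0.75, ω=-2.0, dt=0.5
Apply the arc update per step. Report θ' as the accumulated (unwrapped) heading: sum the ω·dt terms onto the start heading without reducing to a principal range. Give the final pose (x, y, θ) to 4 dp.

(-5.1195, -2.1373, -2.2806)

step 1: θ'=1.2194 (R=0.1429) → pose (-4.4896, 0.3794, 1.2194)
step 2: θ'=1.2194 (straight) → pose (-5.1780, -1.4984, 1.2194)
step 3: θ'=-0.5306 (R=0.4286) → pose (-5.7973, -1.7205, -0.5306)
step 4: θ'=-1.2806 (R=-1.3333) → pose (-5.1944, -2.4890, -1.2806)
step 5: θ'=-2.2806 (R=0.3750) → pose (-5.1195, -2.1373, -2.2806)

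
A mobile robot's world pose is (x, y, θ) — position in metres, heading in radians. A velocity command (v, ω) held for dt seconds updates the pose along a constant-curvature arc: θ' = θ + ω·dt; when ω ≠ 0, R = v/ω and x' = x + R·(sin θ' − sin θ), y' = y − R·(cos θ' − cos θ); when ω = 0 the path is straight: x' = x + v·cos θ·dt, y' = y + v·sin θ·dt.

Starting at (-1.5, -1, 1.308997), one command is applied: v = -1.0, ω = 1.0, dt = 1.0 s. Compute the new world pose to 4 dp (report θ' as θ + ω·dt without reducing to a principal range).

(-1.2738, -1.9318, 2.3090)

θ' = 1.3090 + 1.0·1.0 = 2.3090
R = v/ω = -1.0/1.0 = -1.0000
x' = -1.5 + -1.0000·(sin 2.3090 − sin 1.3090) = -1.2738
y' = -1 − -1.0000·(cos 2.3090 − cos 1.3090) = -1.9318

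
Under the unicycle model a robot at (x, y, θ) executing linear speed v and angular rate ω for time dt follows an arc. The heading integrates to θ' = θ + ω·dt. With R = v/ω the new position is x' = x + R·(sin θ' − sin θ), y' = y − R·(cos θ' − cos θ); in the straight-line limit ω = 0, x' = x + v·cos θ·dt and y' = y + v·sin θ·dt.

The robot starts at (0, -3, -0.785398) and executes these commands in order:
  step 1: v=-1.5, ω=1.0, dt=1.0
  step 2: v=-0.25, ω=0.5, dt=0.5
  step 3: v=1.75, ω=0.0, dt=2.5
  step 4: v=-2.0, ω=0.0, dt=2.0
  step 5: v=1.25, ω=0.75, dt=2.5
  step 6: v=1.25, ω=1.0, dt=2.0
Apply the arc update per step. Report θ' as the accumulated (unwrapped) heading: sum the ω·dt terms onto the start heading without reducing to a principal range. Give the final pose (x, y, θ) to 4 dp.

step 1: θ'=0.2146 (R=-1.5000) → pose (-1.3801, -2.5951, 0.2146)
step 2: θ'=0.4646 (R=-0.5000) → pose (-1.4977, -2.6366, 0.4646)
step 3: θ'=0.4646 (straight) → pose (2.4136, -0.6763, 0.4646)
step 4: θ'=0.4646 (straight) → pose (-1.1624, -2.4686, 0.4646)
step 5: θ'=2.3396 (R=1.6667) → pose (-0.7113, 0.1802, 2.3396)
step 6: θ'=4.3396 (R=1.2500) → pose (-2.7738, -0.2336, 4.3396)

(-2.7738, -0.2336, 4.3396)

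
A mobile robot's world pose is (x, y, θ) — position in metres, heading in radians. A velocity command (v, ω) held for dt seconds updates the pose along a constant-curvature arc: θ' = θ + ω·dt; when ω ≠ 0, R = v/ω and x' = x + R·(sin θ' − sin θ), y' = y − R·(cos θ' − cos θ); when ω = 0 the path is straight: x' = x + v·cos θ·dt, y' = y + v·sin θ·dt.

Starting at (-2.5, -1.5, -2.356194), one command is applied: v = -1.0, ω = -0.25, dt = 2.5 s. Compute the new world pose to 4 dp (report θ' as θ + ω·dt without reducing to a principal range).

(-0.3104, -0.3798, -2.9812)

θ' = -2.3562 + -0.25·2.5 = -2.9812
R = v/ω = -1.0/-0.25 = 4.0000
x' = -2.5 + 4.0000·(sin -2.9812 − sin -2.3562) = -0.3104
y' = -1.5 − 4.0000·(cos -2.9812 − cos -2.3562) = -0.3798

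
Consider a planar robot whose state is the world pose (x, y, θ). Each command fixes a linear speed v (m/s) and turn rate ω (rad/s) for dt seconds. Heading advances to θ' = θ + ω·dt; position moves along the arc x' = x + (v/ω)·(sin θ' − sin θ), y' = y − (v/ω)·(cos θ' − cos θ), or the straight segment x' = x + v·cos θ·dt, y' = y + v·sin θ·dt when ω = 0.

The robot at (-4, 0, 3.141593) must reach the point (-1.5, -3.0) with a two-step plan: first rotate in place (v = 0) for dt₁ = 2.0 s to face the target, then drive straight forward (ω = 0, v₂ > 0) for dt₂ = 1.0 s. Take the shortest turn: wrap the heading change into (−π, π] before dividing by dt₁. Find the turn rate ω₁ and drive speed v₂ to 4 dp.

ω₁ = 1.1328, v₂ = 3.9051

heading to target = atan2(-3−0, -1.5−-4) = -0.8761
Δθ = wrap(-0.8761 − 3.1416) = 2.2655; ω₁ = Δθ/dt₁ = 1.1328
distance = √((-1.5−-4)² + (-3−0)²) = 3.9051; v₂ = distance/dt₂ = 3.9051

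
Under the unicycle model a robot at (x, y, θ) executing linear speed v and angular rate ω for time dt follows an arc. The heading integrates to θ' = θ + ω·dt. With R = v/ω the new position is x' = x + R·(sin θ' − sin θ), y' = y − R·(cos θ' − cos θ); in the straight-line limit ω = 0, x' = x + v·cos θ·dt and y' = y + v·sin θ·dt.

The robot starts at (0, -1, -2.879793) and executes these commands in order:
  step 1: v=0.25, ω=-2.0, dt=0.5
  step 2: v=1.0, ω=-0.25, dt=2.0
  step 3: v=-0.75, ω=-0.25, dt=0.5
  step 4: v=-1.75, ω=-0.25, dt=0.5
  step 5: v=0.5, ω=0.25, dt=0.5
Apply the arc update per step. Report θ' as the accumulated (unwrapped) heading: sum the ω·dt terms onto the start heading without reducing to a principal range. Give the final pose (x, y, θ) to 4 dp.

step 1: θ'=-3.8798 (R=-0.1250) → pose (-0.1165, -0.9717, -3.8798)
step 2: θ'=-4.3798 (R=-4.0000) → pose (-1.2054, 0.6810, -4.3798)
step 3: θ'=-4.5048 (R=3.0000) → pose (-1.1054, 0.3198, -4.5048)
step 4: θ'=-4.6298 (R=7.0000) → pose (-0.9790, -0.5454, -4.6298)
step 5: θ'=-4.5048 (R=2.0000) → pose (-1.0151, -0.2982, -4.5048)

(-1.0151, -0.2982, -4.5048)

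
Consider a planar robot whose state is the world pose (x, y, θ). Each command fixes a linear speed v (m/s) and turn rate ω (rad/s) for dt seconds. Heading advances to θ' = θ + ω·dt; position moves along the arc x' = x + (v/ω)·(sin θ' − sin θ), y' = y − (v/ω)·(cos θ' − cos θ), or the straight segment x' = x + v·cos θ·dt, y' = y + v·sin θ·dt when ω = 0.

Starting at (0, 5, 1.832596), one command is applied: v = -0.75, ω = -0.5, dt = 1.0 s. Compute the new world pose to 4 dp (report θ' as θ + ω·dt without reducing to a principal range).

θ' = 1.8326 + -0.5·1.0 = 1.3326
R = v/ω = -0.75/-0.5 = 1.5000
x' = 0 + 1.5000·(sin 1.3326 − sin 1.8326) = 0.0088
y' = 5 − 1.5000·(cos 1.3326 − cos 1.8326) = 4.2578

(0.0088, 4.2578, 1.3326)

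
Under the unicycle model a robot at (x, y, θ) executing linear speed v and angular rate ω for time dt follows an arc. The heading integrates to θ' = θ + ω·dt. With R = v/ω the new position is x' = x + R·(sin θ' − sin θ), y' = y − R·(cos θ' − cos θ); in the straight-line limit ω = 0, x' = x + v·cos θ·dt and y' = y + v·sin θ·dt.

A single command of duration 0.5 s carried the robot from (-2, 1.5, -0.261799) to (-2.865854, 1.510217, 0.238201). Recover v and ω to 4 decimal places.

Δθ = 0.238201 − -0.261799 = 0.500000
ω = Δθ/dt = 0.500000/0.5 = 1.0000
R = Δx/(sin θ' − sin θ) = -1.7500
v = R·ω = -1.7500·1.0000 = -1.7500

v = -1.7500, ω = 1.0000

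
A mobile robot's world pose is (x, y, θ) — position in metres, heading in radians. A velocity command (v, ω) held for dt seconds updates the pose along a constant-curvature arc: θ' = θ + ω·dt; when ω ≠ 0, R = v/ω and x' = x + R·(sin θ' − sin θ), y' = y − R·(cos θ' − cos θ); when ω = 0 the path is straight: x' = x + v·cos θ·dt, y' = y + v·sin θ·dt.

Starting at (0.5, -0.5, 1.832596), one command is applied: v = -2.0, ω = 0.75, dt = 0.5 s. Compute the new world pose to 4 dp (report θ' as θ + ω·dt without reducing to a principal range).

θ' = 1.8326 + 0.75·0.5 = 2.2076
R = v/ω = -2.0/0.75 = -2.6667
x' = 0.5 + -2.6667·(sin 2.2076 − sin 1.8326) = 0.9318
y' = -0.5 − -2.6667·(cos 2.2076 − cos 1.8326) = -1.3955

(0.9318, -1.3955, 2.2076)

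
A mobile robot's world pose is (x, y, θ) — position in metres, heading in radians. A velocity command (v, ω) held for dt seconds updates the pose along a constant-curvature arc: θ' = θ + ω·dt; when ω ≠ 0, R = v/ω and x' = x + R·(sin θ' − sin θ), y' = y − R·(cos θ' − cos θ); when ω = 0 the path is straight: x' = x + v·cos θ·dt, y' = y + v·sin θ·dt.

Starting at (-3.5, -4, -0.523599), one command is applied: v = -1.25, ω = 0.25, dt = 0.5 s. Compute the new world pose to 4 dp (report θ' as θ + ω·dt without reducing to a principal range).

(-4.0594, -3.7221, -0.3986)

θ' = -0.5236 + 0.25·0.5 = -0.3986
R = v/ω = -1.25/0.25 = -5.0000
x' = -3.5 + -5.0000·(sin -0.3986 − sin -0.5236) = -4.0594
y' = -4 − -5.0000·(cos -0.3986 − cos -0.5236) = -3.7221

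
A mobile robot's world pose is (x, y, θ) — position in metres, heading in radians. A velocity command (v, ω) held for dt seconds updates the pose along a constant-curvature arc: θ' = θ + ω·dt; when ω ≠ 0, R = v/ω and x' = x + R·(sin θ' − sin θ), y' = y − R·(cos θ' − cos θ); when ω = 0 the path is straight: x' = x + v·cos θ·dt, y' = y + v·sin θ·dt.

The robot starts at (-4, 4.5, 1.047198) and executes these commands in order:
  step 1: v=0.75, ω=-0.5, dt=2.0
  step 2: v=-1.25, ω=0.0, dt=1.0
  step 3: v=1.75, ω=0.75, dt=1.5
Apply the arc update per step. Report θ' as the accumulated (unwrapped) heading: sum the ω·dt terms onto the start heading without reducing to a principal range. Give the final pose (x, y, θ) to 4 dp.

step 1: θ'=0.0472 (R=-1.5000) → pose (-2.7717, 5.2483, 0.0472)
step 2: θ'=0.0472 (straight) → pose (-4.0203, 5.1894, 0.0472)
step 3: θ'=1.1722 (R=2.3333) → pose (-1.9800, 6.6145, 1.1722)

(-1.9800, 6.6145, 1.1722)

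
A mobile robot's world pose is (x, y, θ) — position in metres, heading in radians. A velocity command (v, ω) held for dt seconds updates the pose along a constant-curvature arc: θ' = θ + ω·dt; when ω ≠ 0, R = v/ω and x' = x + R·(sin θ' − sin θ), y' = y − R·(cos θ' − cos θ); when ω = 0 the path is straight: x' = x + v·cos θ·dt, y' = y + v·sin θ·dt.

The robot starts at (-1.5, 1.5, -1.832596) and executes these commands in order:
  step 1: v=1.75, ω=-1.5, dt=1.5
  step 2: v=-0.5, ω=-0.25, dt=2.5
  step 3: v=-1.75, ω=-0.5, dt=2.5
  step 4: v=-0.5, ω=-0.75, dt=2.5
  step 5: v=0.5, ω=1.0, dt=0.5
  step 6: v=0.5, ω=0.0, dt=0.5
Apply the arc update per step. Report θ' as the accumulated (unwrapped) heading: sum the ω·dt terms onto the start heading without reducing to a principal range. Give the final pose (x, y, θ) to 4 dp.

step 1: θ'=-4.0826 (R=-1.1667) → pose (-3.5698, 1.1148, -4.0826)
step 2: θ'=-4.7076 (R=2.0000) → pose (-3.1861, -0.0536, -4.7076)
step 3: θ'=-5.9576 (R=3.5000) → pose (-5.5665, -3.3864, -5.9576)
step 4: θ'=-7.8326 (R=0.6667) → pose (-6.4463, -2.7691, -7.8326)
step 5: θ'=-7.3326 (R=0.5000) → pose (-6.3799, -3.0074, -7.3326)
step 6: θ'=-7.3326 (straight) → pose (-6.2554, -3.2242, -7.3326)

(-6.2554, -3.2242, -7.3326)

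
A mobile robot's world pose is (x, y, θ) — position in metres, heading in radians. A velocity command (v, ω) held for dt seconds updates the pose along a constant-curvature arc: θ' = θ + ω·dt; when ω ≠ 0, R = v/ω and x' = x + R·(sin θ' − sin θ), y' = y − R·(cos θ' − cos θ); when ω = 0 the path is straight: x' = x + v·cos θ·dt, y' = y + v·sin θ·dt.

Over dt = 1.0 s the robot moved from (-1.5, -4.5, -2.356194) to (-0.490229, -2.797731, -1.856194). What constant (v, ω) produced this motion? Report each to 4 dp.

Δθ = -1.856194 − -2.356194 = 0.500000
ω = Δθ/dt = 0.500000/1.0 = 0.5000
R = −Δy/(cos θ' − cos θ) = -4.0000
v = R·ω = -4.0000·0.5000 = -2.0000

v = -2.0000, ω = 0.5000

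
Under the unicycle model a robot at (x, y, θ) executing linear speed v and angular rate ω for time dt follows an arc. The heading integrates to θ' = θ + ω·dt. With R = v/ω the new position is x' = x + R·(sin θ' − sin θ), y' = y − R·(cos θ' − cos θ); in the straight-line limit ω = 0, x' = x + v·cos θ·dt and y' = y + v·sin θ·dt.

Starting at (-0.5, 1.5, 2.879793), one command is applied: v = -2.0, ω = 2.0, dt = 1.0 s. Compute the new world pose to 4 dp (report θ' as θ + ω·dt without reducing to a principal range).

(0.7448, 2.6325, 4.8798)

θ' = 2.8798 + 2.0·1.0 = 4.8798
R = v/ω = -2.0/2.0 = -1.0000
x' = -0.5 + -1.0000·(sin 4.8798 − sin 2.8798) = 0.7448
y' = 1.5 − -1.0000·(cos 4.8798 − cos 2.8798) = 2.6325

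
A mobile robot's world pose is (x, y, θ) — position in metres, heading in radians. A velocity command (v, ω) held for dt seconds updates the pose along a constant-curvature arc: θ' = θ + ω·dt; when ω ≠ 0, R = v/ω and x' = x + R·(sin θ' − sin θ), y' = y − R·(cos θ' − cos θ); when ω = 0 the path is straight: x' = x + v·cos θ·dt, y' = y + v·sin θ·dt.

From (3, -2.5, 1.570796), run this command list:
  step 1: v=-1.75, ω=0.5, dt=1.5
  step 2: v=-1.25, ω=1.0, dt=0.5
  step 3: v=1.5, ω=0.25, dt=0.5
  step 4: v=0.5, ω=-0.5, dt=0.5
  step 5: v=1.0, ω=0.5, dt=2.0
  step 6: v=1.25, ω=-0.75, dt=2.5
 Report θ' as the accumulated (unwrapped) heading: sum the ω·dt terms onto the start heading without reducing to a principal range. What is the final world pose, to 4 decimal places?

step 1: θ'=2.3208 (R=-3.5000) → pose (3.9391, -4.8857, 2.3208)
step 2: θ'=2.8208 (R=-1.2500) → pose (4.4595, -5.2199, 2.8208)
step 3: θ'=2.9458 (R=6.0000) → pose (3.7349, -5.0285, 2.9458)
step 4: θ'=2.6958 (R=-1.0000) → pose (3.4983, -4.9498, 2.6958)
step 5: θ'=3.6958 (R=2.0000) → pose (1.5834, -5.0537, 3.6958)
step 6: θ'=1.8208 (R=-1.6667) → pose (-0.9086, -4.0489, 1.8208)

(-0.9086, -4.0489, 1.8208)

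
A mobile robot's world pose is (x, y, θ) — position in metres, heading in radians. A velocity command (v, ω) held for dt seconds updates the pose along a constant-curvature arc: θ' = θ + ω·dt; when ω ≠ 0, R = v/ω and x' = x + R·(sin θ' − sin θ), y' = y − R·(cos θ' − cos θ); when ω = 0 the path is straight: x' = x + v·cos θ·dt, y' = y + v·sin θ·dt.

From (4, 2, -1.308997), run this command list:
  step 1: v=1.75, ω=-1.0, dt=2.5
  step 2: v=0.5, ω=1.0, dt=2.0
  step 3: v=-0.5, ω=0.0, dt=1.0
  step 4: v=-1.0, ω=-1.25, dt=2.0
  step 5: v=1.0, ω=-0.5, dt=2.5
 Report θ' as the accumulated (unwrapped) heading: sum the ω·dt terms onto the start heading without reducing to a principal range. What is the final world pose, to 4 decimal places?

(2.5767, 2.7921, -5.5590)

step 1: θ'=-3.8090 (R=-1.7500) → pose (1.2265, 0.1726, -3.8090)
step 2: θ'=-1.8090 (R=0.5000) → pose (0.4311, -0.1022, -1.8090)
step 3: θ'=-1.8090 (straight) → pose (0.5491, 0.3837, -1.8090)
step 4: θ'=-4.3090 (R=0.8000) → pose (2.0623, 0.5090, -4.3090)
step 5: θ'=-5.5590 (R=-2.0000) → pose (2.5767, 2.7921, -5.5590)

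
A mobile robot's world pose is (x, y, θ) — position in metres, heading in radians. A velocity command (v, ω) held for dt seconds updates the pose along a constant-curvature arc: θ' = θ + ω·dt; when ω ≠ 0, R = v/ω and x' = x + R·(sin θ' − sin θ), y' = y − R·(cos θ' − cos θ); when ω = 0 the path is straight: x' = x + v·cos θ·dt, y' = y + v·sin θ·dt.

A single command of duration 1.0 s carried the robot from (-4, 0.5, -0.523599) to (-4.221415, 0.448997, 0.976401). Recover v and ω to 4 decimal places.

v = -0.2500, ω = 1.5000

Δθ = 0.976401 − -0.523599 = 1.500000
ω = Δθ/dt = 1.500000/1.0 = 1.5000
R = Δx/(sin θ' − sin θ) = -0.1667
v = R·ω = -0.1667·1.5000 = -0.2500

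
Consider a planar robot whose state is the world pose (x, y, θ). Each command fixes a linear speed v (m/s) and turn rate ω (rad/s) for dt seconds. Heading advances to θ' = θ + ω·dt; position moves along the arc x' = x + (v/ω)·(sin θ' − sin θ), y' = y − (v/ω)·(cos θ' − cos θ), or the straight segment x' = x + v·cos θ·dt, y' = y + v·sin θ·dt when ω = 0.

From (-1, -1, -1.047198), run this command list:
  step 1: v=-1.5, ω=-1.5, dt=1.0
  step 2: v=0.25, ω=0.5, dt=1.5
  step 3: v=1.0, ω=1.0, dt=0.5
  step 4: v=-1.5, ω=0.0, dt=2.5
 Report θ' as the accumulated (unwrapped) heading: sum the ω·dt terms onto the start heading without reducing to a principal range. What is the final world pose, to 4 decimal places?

step 1: θ'=-2.5472 (R=1.0000) → pose (-0.6940, 0.3285, -2.5472)
step 2: θ'=-1.7972 (R=0.5000) → pose (-0.9012, 0.0265, -1.7972)
step 3: θ'=-1.2972 (R=1.0000) → pose (-0.8895, -0.4682, -1.2972)
step 4: θ'=-1.2972 (straight) → pose (-1.9028, 3.1423, -1.2972)

(-1.9028, 3.1423, -1.2972)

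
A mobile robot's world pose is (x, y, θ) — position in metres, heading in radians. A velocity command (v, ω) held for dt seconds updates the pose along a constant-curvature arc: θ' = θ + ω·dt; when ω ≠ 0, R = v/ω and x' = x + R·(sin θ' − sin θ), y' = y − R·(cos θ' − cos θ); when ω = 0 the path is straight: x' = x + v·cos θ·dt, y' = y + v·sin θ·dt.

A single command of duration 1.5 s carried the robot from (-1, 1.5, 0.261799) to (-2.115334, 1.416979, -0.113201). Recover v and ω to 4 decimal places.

Δθ = -0.113201 − 0.261799 = -0.375000
ω = Δθ/dt = -0.375000/1.5 = -0.2500
R = Δx/(sin θ' − sin θ) = 3.0000
v = R·ω = 3.0000·-0.2500 = -0.7500

v = -0.7500, ω = -0.2500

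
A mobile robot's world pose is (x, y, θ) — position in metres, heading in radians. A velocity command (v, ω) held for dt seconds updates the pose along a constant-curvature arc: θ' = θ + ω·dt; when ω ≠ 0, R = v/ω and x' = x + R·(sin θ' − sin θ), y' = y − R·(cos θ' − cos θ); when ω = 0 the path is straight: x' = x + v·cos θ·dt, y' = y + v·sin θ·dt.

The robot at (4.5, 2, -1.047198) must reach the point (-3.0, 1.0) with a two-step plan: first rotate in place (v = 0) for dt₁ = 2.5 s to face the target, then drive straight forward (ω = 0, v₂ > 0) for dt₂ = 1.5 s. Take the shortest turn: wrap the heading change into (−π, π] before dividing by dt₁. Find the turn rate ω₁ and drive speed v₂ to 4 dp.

ω₁ = -0.7847, v₂ = 5.0442

heading to target = atan2(1−2, -3−4.5) = -3.0090
Δθ = wrap(-3.0090 − -1.0472) = -1.9618; ω₁ = Δθ/dt₁ = -0.7847
distance = √((-3−4.5)² + (1−2)²) = 7.5664; v₂ = distance/dt₂ = 5.0442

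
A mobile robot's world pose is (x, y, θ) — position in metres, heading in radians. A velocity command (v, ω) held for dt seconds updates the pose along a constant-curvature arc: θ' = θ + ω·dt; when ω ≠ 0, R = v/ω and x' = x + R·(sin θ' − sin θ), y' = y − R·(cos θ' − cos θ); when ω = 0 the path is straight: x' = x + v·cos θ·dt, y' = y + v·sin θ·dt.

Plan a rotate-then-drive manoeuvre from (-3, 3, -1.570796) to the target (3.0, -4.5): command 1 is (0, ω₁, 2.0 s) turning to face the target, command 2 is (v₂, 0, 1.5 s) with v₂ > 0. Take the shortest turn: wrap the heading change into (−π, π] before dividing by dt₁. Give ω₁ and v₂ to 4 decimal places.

ω₁ = 0.3374, v₂ = 6.4031

heading to target = atan2(-4.5−3, 3−-3) = -0.8961
Δθ = wrap(-0.8961 − -1.5708) = 0.6747; ω₁ = Δθ/dt₁ = 0.3374
distance = √((3−-3)² + (-4.5−3)²) = 9.6047; v₂ = distance/dt₂ = 6.4031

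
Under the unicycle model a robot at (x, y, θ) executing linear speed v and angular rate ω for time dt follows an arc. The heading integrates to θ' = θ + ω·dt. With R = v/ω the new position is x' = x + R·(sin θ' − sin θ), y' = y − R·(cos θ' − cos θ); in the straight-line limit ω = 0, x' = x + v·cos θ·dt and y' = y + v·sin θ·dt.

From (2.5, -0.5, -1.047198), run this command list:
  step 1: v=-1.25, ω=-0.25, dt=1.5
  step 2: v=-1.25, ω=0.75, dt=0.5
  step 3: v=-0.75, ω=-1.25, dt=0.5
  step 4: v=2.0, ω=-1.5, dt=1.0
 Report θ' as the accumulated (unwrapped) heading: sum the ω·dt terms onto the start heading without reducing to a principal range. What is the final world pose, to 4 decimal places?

(0.2357, 1.0093, -3.1722)

step 1: θ'=-1.4222 (R=5.0000) → pose (1.8852, 1.2597, -1.4222)
step 2: θ'=-1.0472 (R=-1.6667) → pose (1.6803, 1.8463, -1.0472)
step 3: θ'=-1.6722 (R=0.6000) → pose (1.6030, 2.2071, -1.6722)
step 4: θ'=-3.1722 (R=-1.3333) → pose (0.2357, 1.0093, -3.1722)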